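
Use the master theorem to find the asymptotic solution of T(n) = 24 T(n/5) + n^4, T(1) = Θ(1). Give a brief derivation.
T(n) = Θ(n^4)

log_5 24 ≈ 1.975. f(n) = n^4 dominates n^(log_5 24) since 4 > 1.975, and the regularity condition a·f(n/b) = 24·(n/5)^4 = (24/625)·n^4 ≤ c·f(n) holds with c = 24/625 ≈ 0.0384 < 1. So this is Case 3: T(n) = Θ(f(n)) = Θ(n^4).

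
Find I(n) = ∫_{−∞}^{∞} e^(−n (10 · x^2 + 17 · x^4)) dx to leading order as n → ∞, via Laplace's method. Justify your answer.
I(n) ~ sqrt(π/(10n))

φ(x) = 10 · x^2 + 17 · x^4 has its unique global minimum at x* = 0 (since φ'(x) = 20x + 68x^3 = 0 only at x = 0 for real x with both coefficients positive, and φ → ∞ as |x| → ∞). At x* = 0, φ(0) = 0 and φ''(0) = 20. Laplace's method then gives
  I(n) ~ sqrt(2π / (n · φ''(0))) · e^(−n φ(0)) = sqrt(2π / (20n)) = sqrt(π/(10n)).
The 17 · x^4 term contributes only at subleading order (an O(1/n) relative correction).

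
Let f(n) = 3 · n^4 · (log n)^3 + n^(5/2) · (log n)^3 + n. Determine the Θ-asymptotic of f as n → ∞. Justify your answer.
f(n) ∈ Θ(n^4 · (log n)^3)

Compare the terms by growth order. For large n, n^a · (log n)^b dominates n^a' · (log n)^b' iff a > a', or (a = a' and b > b'). Ranking the 3 terms shows the dominant one is 3 · n^4 · (log n)^3. Hence f(n) ∈ Θ(n^4 · (log n)^3).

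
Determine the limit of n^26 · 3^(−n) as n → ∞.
lim = 0

Exponentials with base > 1 dominate every fixed polynomial: for any fixed c, n^c / 3^n → 0 as n → ∞ (e.g. by the ratio test, or by writing 3^n = e^(n ln 3) and noting e^(n ln 3) / n^c → ∞). Hence n^26 · 3^(−n) = n^26 / 3^n → 0.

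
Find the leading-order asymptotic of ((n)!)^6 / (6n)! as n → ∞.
((n)!)^6/(6n)! ~ ((2π·n)^(5/2) / sqrt(6)) · 6^(−6·n)  →  0

Write N = n. Stirling: N! ~ sqrt(2π N)(N/e)^N and (6N)! ~ sqrt(2π·6N)·(6N/e)^(6N).
  (N!)^6/(6N)! ~ (2π N)^(6/2) (N/e)^(6N) / [sqrt(2π·6N) (6N/e)^(6N)]
     = (2π N)^(6/2) / sqrt(2π·6N) · (N/(6N))^(6N)
     = (2π N)^((6−1)/2) / sqrt(6) · 6^(−6N).
Since 6^6 > 1, the factor 6^(−6N) decays exponentially, so the ratio → 0. Substituting N = n gives the stated form.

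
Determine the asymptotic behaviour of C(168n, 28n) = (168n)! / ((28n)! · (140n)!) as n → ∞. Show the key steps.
C(168n, 28n) ~ (46656/3125)^(28n) · sqrt(3/(5π·28n))

Write N = 28n. Apply Stirling to each factorial:
  (6N)! ~ sqrt(2π·6N) · (6N/e)^(6N),
  N! ~ sqrt(2π N) · (N/e)^N,
  (5N)! ~ sqrt(2π·5N) · (5N/e)^(5N).
The exponential factors combine to (6N)^(6N) / (N^N · (5N)^(5N)) = 6^(6N)/5^(5N) = (6^6/5^5)^N = (46656/3125)^N.
The square-root prefactors combine to sqrt(2π·6N) / (sqrt(2π N)·sqrt(2π·5N)) = sqrt(6 / (2π·5·N)) = sqrt(3/(5π·28n)).
Substituting N = 28n: C(168n, 28n) ~ (46656/3125)^(28n) · sqrt(3/(5π·28n)).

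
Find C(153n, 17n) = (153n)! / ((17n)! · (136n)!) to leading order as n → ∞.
C(153n, 17n) ~ (387420489/16777216)^(17n) · sqrt(9/(16π·17n))

Write N = 17n. Apply Stirling to each factorial:
  (9N)! ~ sqrt(2π·9N) · (9N/e)^(9N),
  N! ~ sqrt(2π N) · (N/e)^N,
  (8N)! ~ sqrt(2π·8N) · (8N/e)^(8N).
The exponential factors combine to (9N)^(9N) / (N^N · (8N)^(8N)) = 9^(9N)/8^(8N) = (9^9/8^8)^N = (387420489/16777216)^N.
The square-root prefactors combine to sqrt(2π·9N) / (sqrt(2π N)·sqrt(2π·8N)) = sqrt(9 / (2π·8·N)) = sqrt(9/(16π·17n)).
Substituting N = 17n: C(153n, 17n) ~ (387420489/16777216)^(17n) · sqrt(9/(16π·17n)).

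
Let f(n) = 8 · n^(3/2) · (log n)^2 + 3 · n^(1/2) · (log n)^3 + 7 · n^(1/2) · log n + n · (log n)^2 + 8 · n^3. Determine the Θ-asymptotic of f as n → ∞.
f(n) ∈ Θ(n^3)

Compare the terms by growth order. For large n, n^a · (log n)^b dominates n^a' · (log n)^b' iff a > a', or (a = a' and b > b'). Ranking the 5 terms shows the dominant one is 8 · n^3. Hence f(n) ∈ Θ(n^3).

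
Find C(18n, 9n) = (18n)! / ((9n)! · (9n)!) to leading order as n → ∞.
C(18n, 9n) ~ (4)^(9n) · sqrt(1/(π·9n))

Write N = 9n. Apply Stirling to each factorial:
  (2N)! ~ sqrt(2π·2N) · (2N/e)^(2N),
  N! ~ sqrt(2π N) · (N/e)^N,
  (1N)! ~ sqrt(2π·1N) · (1N/e)^(1N).
The exponential factors combine to (2N)^(2N) / (N^N · (1N)^(1N)) = 2^(2N)/1^(1N) = (2^2/1^1)^N = (4)^N.
The square-root prefactors combine to sqrt(2π·2N) / (sqrt(2π N)·sqrt(2π·1N)) = sqrt(2 / (2π·1·N)) = sqrt(1/(π·9n)).
Substituting N = 9n: C(18n, 9n) ~ (4)^(9n) · sqrt(1/(π·9n)).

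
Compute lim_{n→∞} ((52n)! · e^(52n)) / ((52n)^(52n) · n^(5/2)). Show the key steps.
lim = 0

Stirling: (52n)! ~ sqrt(2π·52n) · (52n/e)^(52n). Hence
  (52n)! · e^(52n) / (52n)^(52n) ~ sqrt(2π·52n).
Dividing by n^(5/2): sqrt(2π·52n) / n^(5/2) = sqrt(2π·52) · n^((1−5)/2), so the expression behaves like sqrt(2π·52) · n^((1−5)/2) → 0.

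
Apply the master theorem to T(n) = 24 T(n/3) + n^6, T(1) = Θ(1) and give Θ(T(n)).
T(n) = Θ(n^6)

log_3 24 ≈ 2.893. f(n) = n^6 dominates n^(log_3 24) since 6 > 2.893, and the regularity condition a·f(n/b) = 24·(n/3)^6 = (24/729)·n^6 ≤ c·f(n) holds with c = 24/729 ≈ 0.0329 < 1. So this is Case 3: T(n) = Θ(f(n)) = Θ(n^6).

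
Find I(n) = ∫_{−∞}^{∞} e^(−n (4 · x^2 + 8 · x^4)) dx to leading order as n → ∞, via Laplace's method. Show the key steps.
I(n) ~ sqrt(π/(4n))

φ(x) = 4 · x^2 + 8 · x^4 has its unique global minimum at x* = 0 (since φ'(x) = 8x + 32x^3 = 0 only at x = 0 for real x with both coefficients positive, and φ → ∞ as |x| → ∞). At x* = 0, φ(0) = 0 and φ''(0) = 8. Laplace's method then gives
  I(n) ~ sqrt(2π / (n · φ''(0))) · e^(−n φ(0)) = sqrt(2π / (8n)) = sqrt(π/(4n)).
The 8 · x^4 term contributes only at subleading order (an O(1/n) relative correction).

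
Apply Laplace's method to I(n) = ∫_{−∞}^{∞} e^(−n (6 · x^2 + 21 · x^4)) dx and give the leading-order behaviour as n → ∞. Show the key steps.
I(n) ~ sqrt(π/(6n))

φ(x) = 6 · x^2 + 21 · x^4 has its unique global minimum at x* = 0 (since φ'(x) = 12x + 84x^3 = 0 only at x = 0 for real x with both coefficients positive, and φ → ∞ as |x| → ∞). At x* = 0, φ(0) = 0 and φ''(0) = 12. Laplace's method then gives
  I(n) ~ sqrt(2π / (n · φ''(0))) · e^(−n φ(0)) = sqrt(2π / (12n)) = sqrt(π/(6n)).
The 21 · x^4 term contributes only at subleading order (an O(1/n) relative correction).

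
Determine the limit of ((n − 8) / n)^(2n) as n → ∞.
lim = e^(−16)

Rewrite as (1 − 8/n)^(2n). By the standard limit (1 + x/n)^n → e^x, we have (1 − 8/n)^n → e^(−8), and raising to the 2nd power gives e^(−16).
More precisely, ln[(1 − 8/n)^(2n)] = 2n · ln(1 − 8/n) = 2n · (-8/n + O(1/n^2)) = -16 + O(1/n) → -16.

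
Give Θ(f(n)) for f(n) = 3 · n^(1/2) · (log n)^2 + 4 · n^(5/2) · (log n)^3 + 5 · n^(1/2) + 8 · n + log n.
f(n) ∈ Θ(n^(5/2) · (log n)^3)

Compare the terms by growth order. For large n, n^a · (log n)^b dominates n^a' · (log n)^b' iff a > a', or (a = a' and b > b'). Ranking the 5 terms shows the dominant one is 4 · n^(5/2) · (log n)^3. Hence f(n) ∈ Θ(n^(5/2) · (log n)^3).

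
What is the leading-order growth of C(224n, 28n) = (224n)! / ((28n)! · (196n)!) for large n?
C(224n, 28n) ~ (16777216/823543)^(28n) · sqrt(4/(7π·28n))

Write N = 28n. Apply Stirling to each factorial:
  (8N)! ~ sqrt(2π·8N) · (8N/e)^(8N),
  N! ~ sqrt(2π N) · (N/e)^N,
  (7N)! ~ sqrt(2π·7N) · (7N/e)^(7N).
The exponential factors combine to (8N)^(8N) / (N^N · (7N)^(7N)) = 8^(8N)/7^(7N) = (8^8/7^7)^N = (16777216/823543)^N.
The square-root prefactors combine to sqrt(2π·8N) / (sqrt(2π N)·sqrt(2π·7N)) = sqrt(8 / (2π·7·N)) = sqrt(4/(7π·28n)).
Substituting N = 28n: C(224n, 28n) ~ (16777216/823543)^(28n) · sqrt(4/(7π·28n)).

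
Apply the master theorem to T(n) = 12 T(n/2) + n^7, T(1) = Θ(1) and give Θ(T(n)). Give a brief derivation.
T(n) = Θ(n^7)

log_2 12 ≈ 3.585. f(n) = n^7 dominates n^(log_2 12) since 7 > 3.585, and the regularity condition a·f(n/b) = 12·(n/2)^7 = (12/128)·n^7 ≤ c·f(n) holds with c = 12/128 ≈ 0.0938 < 1. So this is Case 3: T(n) = Θ(f(n)) = Θ(n^7).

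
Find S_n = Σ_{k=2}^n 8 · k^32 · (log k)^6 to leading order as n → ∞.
S_n ~ 8 · n^33 · (log n)^6 / 33

By integral comparison, S_n = ∫_1^n 8 · x^32 · (log x)^6 dx + O(n^32 · (log n)^6). For the integral, the leading term of ∫_1^n x^32 (log x)^6 dx is n^33/33 · (log n)^6 (by repeated integration by parts; each step lowers the log-exponent and produces a relatively O(1/log n) correction). Hence S_n ~ 8 · n^33 · (log n)^6 / 33.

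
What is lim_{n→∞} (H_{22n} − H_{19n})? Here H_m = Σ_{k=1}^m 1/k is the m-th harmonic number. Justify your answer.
lim = ln(22/19)

Euler-Maclaurin gives H_m = ln m + γ + 1/(2m) + O(1/m^2). The γ and O(1/m) terms cancel in the difference:
  H_{22n} − H_{19n} = ln(22n) − ln(19n) + O(1/n) = ln(22/19) + O(1/n).
Hence the limit is ln(22/19).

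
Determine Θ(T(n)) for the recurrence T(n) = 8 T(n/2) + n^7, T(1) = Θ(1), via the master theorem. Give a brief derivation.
T(n) = Θ(n^7)

log_2 8 ≈ 3.000. f(n) = n^7 dominates n^(log_2 8) since 7 > 3.000, and the regularity condition a·f(n/b) = 8·(n/2)^7 = (8/128)·n^7 ≤ c·f(n) holds with c = 8/128 ≈ 0.0625 < 1. So this is Case 3: T(n) = Θ(f(n)) = Θ(n^7).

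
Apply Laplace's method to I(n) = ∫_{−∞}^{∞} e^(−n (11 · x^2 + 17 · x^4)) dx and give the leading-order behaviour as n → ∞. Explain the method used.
I(n) ~ sqrt(π/(11n))

φ(x) = 11 · x^2 + 17 · x^4 has its unique global minimum at x* = 0 (since φ'(x) = 22x + 68x^3 = 0 only at x = 0 for real x with both coefficients positive, and φ → ∞ as |x| → ∞). At x* = 0, φ(0) = 0 and φ''(0) = 22. Laplace's method then gives
  I(n) ~ sqrt(2π / (n · φ''(0))) · e^(−n φ(0)) = sqrt(2π / (22n)) = sqrt(π/(11n)).
The 17 · x^4 term contributes only at subleading order (an O(1/n) relative correction).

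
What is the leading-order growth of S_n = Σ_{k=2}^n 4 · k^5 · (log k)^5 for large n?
S_n ~ 2 · n^6 · (log n)^5 / 3

By integral comparison, S_n = ∫_1^n 4 · x^5 · (log x)^5 dx + O(n^5 · (log n)^5). For the integral, the leading term of ∫_1^n x^5 (log x)^5 dx is n^6/6 · (log n)^5 (by repeated integration by parts; each step lowers the log-exponent and produces a relatively O(1/log n) correction). Hence S_n ~ 2 · n^6 · (log n)^5 / 3.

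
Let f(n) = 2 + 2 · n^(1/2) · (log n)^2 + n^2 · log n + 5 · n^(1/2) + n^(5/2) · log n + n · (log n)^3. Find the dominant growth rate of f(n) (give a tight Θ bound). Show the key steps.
f(n) ∈ Θ(n^(5/2) · log n)

Compare the terms by growth order. For large n, n^a · (log n)^b dominates n^a' · (log n)^b' iff a > a', or (a = a' and b > b'). Ranking the 6 terms shows the dominant one is n^(5/2) · log n. Hence f(n) ∈ Θ(n^(5/2) · log n).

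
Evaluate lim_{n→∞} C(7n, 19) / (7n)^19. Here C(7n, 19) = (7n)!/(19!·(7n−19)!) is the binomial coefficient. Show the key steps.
lim = 1/19! = 1/121645100408832000

With N = 7n → ∞: C(N, 19) / N^19 = [N(N−1)…(N−18)] / (19! · N^19) = (1/19!) · 1 · (1 − 1/(7n)) · … · (1 − 18/(7n)). Each factor → 1 as N → ∞, so the limit is 1/19! = 1/121645100408832000.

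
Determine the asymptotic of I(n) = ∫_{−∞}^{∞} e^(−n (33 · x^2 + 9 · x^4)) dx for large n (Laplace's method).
I(n) ~ sqrt(π/(33n))

φ(x) = 33 · x^2 + 9 · x^4 has its unique global minimum at x* = 0 (since φ'(x) = 66x + 36x^3 = 0 only at x = 0 for real x with both coefficients positive, and φ → ∞ as |x| → ∞). At x* = 0, φ(0) = 0 and φ''(0) = 66. Laplace's method then gives
  I(n) ~ sqrt(2π / (n · φ''(0))) · e^(−n φ(0)) = sqrt(2π / (66n)) = sqrt(π/(33n)).
The 9 · x^4 term contributes only at subleading order (an O(1/n) relative correction).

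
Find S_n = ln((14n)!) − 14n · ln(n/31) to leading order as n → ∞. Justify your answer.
S_n ~ 14n · (ln 434 − 1) + O(ln n)

Stirling: ln((14n)!) = 14n ln(14n) − 14n + O(ln n).
  S_n = 14n ln(14n) − 14n − 14n ln(n/31) + O(ln n)
      = 14n ln(14n) − 14n ln n + 14n ln 31 − 14n + O(ln n)
      = 14n ln 14 + 14n ln 31 − 14n + O(ln n)
      = 14n (ln 434 − 1) + O(ln n).
Numerically ln(434) − 1 ≈ 5.0730.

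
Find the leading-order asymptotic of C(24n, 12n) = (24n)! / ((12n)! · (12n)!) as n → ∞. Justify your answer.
C(24n, 12n) ~ (4)^(12n) · sqrt(1/(π·12n))

Write N = 12n. Apply Stirling to each factorial:
  (2N)! ~ sqrt(2π·2N) · (2N/e)^(2N),
  N! ~ sqrt(2π N) · (N/e)^N,
  (1N)! ~ sqrt(2π·1N) · (1N/e)^(1N).
The exponential factors combine to (2N)^(2N) / (N^N · (1N)^(1N)) = 2^(2N)/1^(1N) = (2^2/1^1)^N = (4)^N.
The square-root prefactors combine to sqrt(2π·2N) / (sqrt(2π N)·sqrt(2π·1N)) = sqrt(2 / (2π·1·N)) = sqrt(1/(π·12n)).
Substituting N = 12n: C(24n, 12n) ~ (4)^(12n) · sqrt(1/(π·12n)).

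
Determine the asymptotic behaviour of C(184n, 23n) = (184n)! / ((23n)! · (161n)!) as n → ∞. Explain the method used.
C(184n, 23n) ~ (16777216/823543)^(23n) · sqrt(4/(7π·23n))

Write N = 23n. Apply Stirling to each factorial:
  (8N)! ~ sqrt(2π·8N) · (8N/e)^(8N),
  N! ~ sqrt(2π N) · (N/e)^N,
  (7N)! ~ sqrt(2π·7N) · (7N/e)^(7N).
The exponential factors combine to (8N)^(8N) / (N^N · (7N)^(7N)) = 8^(8N)/7^(7N) = (8^8/7^7)^N = (16777216/823543)^N.
The square-root prefactors combine to sqrt(2π·8N) / (sqrt(2π N)·sqrt(2π·7N)) = sqrt(8 / (2π·7·N)) = sqrt(4/(7π·23n)).
Substituting N = 23n: C(184n, 23n) ~ (16777216/823543)^(23n) · sqrt(4/(7π·23n)).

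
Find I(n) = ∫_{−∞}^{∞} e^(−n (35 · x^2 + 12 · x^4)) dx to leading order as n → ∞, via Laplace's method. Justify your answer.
I(n) ~ sqrt(π/(35n))

φ(x) = 35 · x^2 + 12 · x^4 has its unique global minimum at x* = 0 (since φ'(x) = 70x + 48x^3 = 0 only at x = 0 for real x with both coefficients positive, and φ → ∞ as |x| → ∞). At x* = 0, φ(0) = 0 and φ''(0) = 70. Laplace's method then gives
  I(n) ~ sqrt(2π / (n · φ''(0))) · e^(−n φ(0)) = sqrt(2π / (70n)) = sqrt(π/(35n)).
The 12 · x^4 term contributes only at subleading order (an O(1/n) relative correction).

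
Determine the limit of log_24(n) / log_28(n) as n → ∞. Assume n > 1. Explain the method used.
lim = ln(28) / ln(24) = log_24(28)

Change of base: log_24(n) = ln n / ln 24 and log_28(n) = ln n / ln 28. The ratio is (ln n / ln 24) · (ln 28 / ln n) = ln 28 / ln 24, a constant independent of n. So the limit is ln 28 / ln 24 = log_24(28).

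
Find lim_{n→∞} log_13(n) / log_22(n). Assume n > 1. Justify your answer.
lim = ln(22) / ln(13) = log_13(22)

Change of base: log_13(n) = ln n / ln 13 and log_22(n) = ln n / ln 22. The ratio is (ln n / ln 13) · (ln 22 / ln n) = ln 22 / ln 13, a constant independent of n. So the limit is ln 22 / ln 13 = log_13(22).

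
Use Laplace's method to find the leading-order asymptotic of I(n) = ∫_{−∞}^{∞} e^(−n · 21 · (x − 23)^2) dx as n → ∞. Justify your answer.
I(n) = sqrt(π/(21n))

Here φ(x) = 21 · (x − 23)^2 has its unique minimum at x* = 23 with φ(x*) = 0 and φ''(x*) = 42. Laplace's method gives
  I(n) ~ e^(−n φ(x*)) · sqrt(2π / (n · φ''(x*))) = sqrt(2π / (42n)) = sqrt(π/(21n)).
This is exact: substituting u = (x − 23)·sqrt(21n) gives I(n) = (1/sqrt(21n)) ∫_{−∞}^{∞} e^(−u^2) du = sqrt(π/(21n)).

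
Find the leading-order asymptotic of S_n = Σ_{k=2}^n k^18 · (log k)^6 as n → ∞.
S_n ~ n^19 · (log n)^6 / 19

By integral comparison, S_n = ∫_1^n x^18 · (log x)^6 dx + O(n^18 · (log n)^6). For the integral, the leading term of ∫_1^n x^18 (log x)^6 dx is n^19/19 · (log n)^6 (by repeated integration by parts; each step lowers the log-exponent and produces a relatively O(1/log n) correction). Hence S_n ~ n^19 · (log n)^6 / 19.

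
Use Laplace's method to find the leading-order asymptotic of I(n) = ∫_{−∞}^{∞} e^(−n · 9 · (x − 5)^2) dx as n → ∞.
I(n) = sqrt(π/(9n))

Here φ(x) = 9 · (x − 5)^2 has its unique minimum at x* = 5 with φ(x*) = 0 and φ''(x*) = 18. Laplace's method gives
  I(n) ~ e^(−n φ(x*)) · sqrt(2π / (n · φ''(x*))) = sqrt(2π / (18n)) = sqrt(π/(9n)).
This is exact: substituting u = (x − 5)·sqrt(9n) gives I(n) = (1/sqrt(9n)) ∫_{−∞}^{∞} e^(−u^2) du = sqrt(π/(9n)).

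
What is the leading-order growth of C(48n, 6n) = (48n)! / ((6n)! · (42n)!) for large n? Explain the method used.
C(48n, 6n) ~ (16777216/823543)^(6n) · sqrt(4/(7π·6n))

Write N = 6n. Apply Stirling to each factorial:
  (8N)! ~ sqrt(2π·8N) · (8N/e)^(8N),
  N! ~ sqrt(2π N) · (N/e)^N,
  (7N)! ~ sqrt(2π·7N) · (7N/e)^(7N).
The exponential factors combine to (8N)^(8N) / (N^N · (7N)^(7N)) = 8^(8N)/7^(7N) = (8^8/7^7)^N = (16777216/823543)^N.
The square-root prefactors combine to sqrt(2π·8N) / (sqrt(2π N)·sqrt(2π·7N)) = sqrt(8 / (2π·7·N)) = sqrt(4/(7π·6n)).
Substituting N = 6n: C(48n, 6n) ~ (16777216/823543)^(6n) · sqrt(4/(7π·6n)).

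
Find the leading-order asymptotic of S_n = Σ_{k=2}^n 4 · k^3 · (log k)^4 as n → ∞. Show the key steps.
S_n ~ n^4 · (log n)^4

By integral comparison, S_n = ∫_1^n 4 · x^3 · (log x)^4 dx + O(n^3 · (log n)^4). For the integral, the leading term of ∫_1^n x^3 (log x)^4 dx is n^4/4 · (log n)^4 (by repeated integration by parts; each step lowers the log-exponent and produces a relatively O(1/log n) correction). Hence S_n ~ n^4 · (log n)^4.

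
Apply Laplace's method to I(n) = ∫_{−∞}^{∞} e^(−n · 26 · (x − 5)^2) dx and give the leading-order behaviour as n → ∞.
I(n) = sqrt(π/(26n))

Here φ(x) = 26 · (x − 5)^2 has its unique minimum at x* = 5 with φ(x*) = 0 and φ''(x*) = 52. Laplace's method gives
  I(n) ~ e^(−n φ(x*)) · sqrt(2π / (n · φ''(x*))) = sqrt(2π / (52n)) = sqrt(π/(26n)).
This is exact: substituting u = (x − 5)·sqrt(26n) gives I(n) = (1/sqrt(26n)) ∫_{−∞}^{∞} e^(−u^2) du = sqrt(π/(26n)).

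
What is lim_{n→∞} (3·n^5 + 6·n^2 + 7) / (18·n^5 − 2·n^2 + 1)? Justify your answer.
lim = 3/18 = 1/6

For large n the leading n^5 terms dominate both numerator and denominator. Dividing top and bottom by n^5, every other term tends to 0, leaving 3/18 = 1/6.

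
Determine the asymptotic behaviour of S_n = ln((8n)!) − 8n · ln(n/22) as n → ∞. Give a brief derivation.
S_n ~ 8n · (ln 176 − 1) + O(ln n)

Stirling: ln((8n)!) = 8n ln(8n) − 8n + O(ln n).
  S_n = 8n ln(8n) − 8n − 8n ln(n/22) + O(ln n)
      = 8n ln(8n) − 8n ln n + 8n ln 22 − 8n + O(ln n)
      = 8n ln 8 + 8n ln 22 − 8n + O(ln n)
      = 8n (ln 176 − 1) + O(ln n).
Numerically ln(176) − 1 ≈ 4.1705.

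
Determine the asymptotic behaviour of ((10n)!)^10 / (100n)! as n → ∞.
((10n)!)^10/(100n)! ~ ((2π·10n)^(9/2) / sqrt(10)) · 10^(−10·10n)  →  0

Write N = 10n. Stirling: N! ~ sqrt(2π N)(N/e)^N and (10N)! ~ sqrt(2π·10N)·(10N/e)^(10N).
  (N!)^10/(10N)! ~ (2π N)^(10/2) (N/e)^(10N) / [sqrt(2π·10N) (10N/e)^(10N)]
     = (2π N)^(10/2) / sqrt(2π·10N) · (N/(10N))^(10N)
     = (2π N)^((10−1)/2) / sqrt(10) · 10^(−10N).
Since 10^10 > 1, the factor 10^(−10N) decays exponentially, so the ratio → 0. Substituting N = 10n gives the stated form.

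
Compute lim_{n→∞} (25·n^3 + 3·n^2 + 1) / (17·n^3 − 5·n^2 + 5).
lim = 25/17

For large n the leading n^3 terms dominate both numerator and denominator. Dividing top and bottom by n^3, every other term tends to 0, leaving 25/17.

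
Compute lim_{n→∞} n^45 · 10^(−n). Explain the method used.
lim = 0

Exponentials with base > 1 dominate every fixed polynomial: for any fixed c, n^c / 10^n → 0 as n → ∞ (e.g. by the ratio test, or by writing 10^n = e^(n ln 10) and noting e^(n ln 10) / n^c → ∞). Hence n^45 · 10^(−n) = n^45 / 10^n → 0.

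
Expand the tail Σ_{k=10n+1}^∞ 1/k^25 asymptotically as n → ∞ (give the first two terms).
Σ_{k>10n} 1/k^25 = 1/(24 · (10n)^24) − 1/(2 · (10n)^25) + O(1/(10n)^26)

Compare to the integral: ∫_{10n}^∞ x^(−25) dx = [−x^(−24)/24]_{10n}^∞ = 1/((25−1)·(10n)^24). The Euler-Maclaurin correction adds −f(10n)/2 = −1/(2·(10n)^25). Euler-Maclaurin then gives
  Σ_{k>10n} 1/k^25 = ∫_{10n}^∞ dx/x^25 − 1/(2·(10n)^25) + O(1/(10n)^26).
(Equivalently this is ζ(25) − Σ_{k≤10n} 1/k^25.)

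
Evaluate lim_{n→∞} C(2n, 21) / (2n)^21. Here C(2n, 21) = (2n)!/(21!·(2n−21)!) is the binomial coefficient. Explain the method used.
lim = 1/21! = 1/51090942171709440000

With N = 2n → ∞: C(N, 21) / N^21 = [N(N−1)…(N−20)] / (21! · N^21) = (1/21!) · 1 · (1 − 1/(2n)) · … · (1 − 20/(2n)). Each factor → 1 as N → ∞, so the limit is 1/21! = 1/51090942171709440000.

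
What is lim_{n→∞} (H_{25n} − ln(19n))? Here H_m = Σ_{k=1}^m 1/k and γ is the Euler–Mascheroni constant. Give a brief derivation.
lim = ln(25/19) + γ

By Euler-Maclaurin, H_m = ln m + γ + O(1/m). So
  H_{25n} − ln(19n) = ln(25n) + γ − ln(19n) + O(1/n)
                       = ln(25/19) + γ + O(1/n).
Hence the limit is ln(25/19) + γ.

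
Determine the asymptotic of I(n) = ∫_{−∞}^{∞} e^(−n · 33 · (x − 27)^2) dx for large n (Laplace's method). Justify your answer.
I(n) = sqrt(π/(33n))

Here φ(x) = 33 · (x − 27)^2 has its unique minimum at x* = 27 with φ(x*) = 0 and φ''(x*) = 66. Laplace's method gives
  I(n) ~ e^(−n φ(x*)) · sqrt(2π / (n · φ''(x*))) = sqrt(2π / (66n)) = sqrt(π/(33n)).
This is exact: substituting u = (x − 27)·sqrt(33n) gives I(n) = (1/sqrt(33n)) ∫_{−∞}^{∞} e^(−u^2) du = sqrt(π/(33n)).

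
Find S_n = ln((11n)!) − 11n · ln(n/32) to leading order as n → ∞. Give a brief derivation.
S_n ~ 11n · (ln 352 − 1) + O(ln n)

Stirling: ln((11n)!) = 11n ln(11n) − 11n + O(ln n).
  S_n = 11n ln(11n) − 11n − 11n ln(n/32) + O(ln n)
      = 11n ln(11n) − 11n ln n + 11n ln 32 − 11n + O(ln n)
      = 11n ln 11 + 11n ln 32 − 11n + O(ln n)
      = 11n (ln 352 − 1) + O(ln n).
Numerically ln(352) − 1 ≈ 4.8636.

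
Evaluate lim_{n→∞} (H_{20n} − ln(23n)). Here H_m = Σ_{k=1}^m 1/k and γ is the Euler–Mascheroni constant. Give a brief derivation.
lim = ln(20/23) + γ

By Euler-Maclaurin, H_m = ln m + γ + O(1/m). So
  H_{20n} − ln(23n) = ln(20n) + γ − ln(23n) + O(1/n)
                       = ln(20/23) + γ + O(1/n).
Hence the limit is ln(20/23) + γ.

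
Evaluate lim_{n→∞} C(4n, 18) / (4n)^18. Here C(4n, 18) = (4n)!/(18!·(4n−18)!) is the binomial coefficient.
lim = 1/18! = 1/6402373705728000

With N = 4n → ∞: C(N, 18) / N^18 = [N(N−1)…(N−17)] / (18! · N^18) = (1/18!) · 1 · (1 − 1/(4n)) · … · (1 − 17/(4n)). Each factor → 1 as N → ∞, so the limit is 1/18! = 1/6402373705728000.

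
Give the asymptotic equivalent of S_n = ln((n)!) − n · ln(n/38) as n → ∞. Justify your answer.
S_n ~ n · (ln 38 − 1) + O(ln n)

Stirling: ln((n)!) = n ln(n) − n + O(ln n).
  S_n = n ln(n) − n − n ln(n/38) + O(ln n)
      = n ln(n) − n ln n + n ln 38 − n + O(ln n)
      = n ln 38 − n + O(ln n)
      = n (ln 38 − 1) + O(ln n).
Numerically ln(38) − 1 ≈ 2.6376.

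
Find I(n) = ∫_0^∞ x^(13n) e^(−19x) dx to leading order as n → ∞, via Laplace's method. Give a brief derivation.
I(n) ~ (sqrt(2π·13n) / 19) · (13n/(19e))^(13n)

Write the integrand as exp(13n ln x − 19x) and set f(x) = 13n ln x − 19x. Then f'(x) = 13n/x − 19 = 0 at x* = 13n/19, and f''(x*) = −13n/x*^2 = −19^2/(13n). Laplace's method (interior maximum) gives
  I(n) ~ e^(f(x*)) · sqrt(2π / |f''(x*)|)
        = exp(13n ln(13n/19) − 13n) · sqrt(2π · 13n / 19^2)
        = (13n/19)^(13n) e^(−13n) · sqrt(2π·13n) / 19
        = (sqrt(2π·13n) / 19) · (13n/(19e))^(13n).
This matches Γ(13n+1)/19^(13n+1) with Stirling applied to Γ.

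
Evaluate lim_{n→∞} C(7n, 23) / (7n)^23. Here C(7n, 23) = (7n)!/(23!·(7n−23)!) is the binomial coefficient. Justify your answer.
lim = 1/23! = 1/25852016738884976640000

With N = 7n → ∞: C(N, 23) / N^23 = [N(N−1)…(N−22)] / (23! · N^23) = (1/23!) · 1 · (1 − 1/(7n)) · … · (1 − 22/(7n)). Each factor → 1 as N → ∞, so the limit is 1/23! = 1/25852016738884976640000.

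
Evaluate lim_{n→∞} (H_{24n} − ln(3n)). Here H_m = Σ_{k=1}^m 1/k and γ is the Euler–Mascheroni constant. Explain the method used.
lim = ln 8 + γ

By Euler-Maclaurin, H_m = ln m + γ + O(1/m). So
  H_{24n} − ln(3n) = ln(24n) + γ − ln(3n) + O(1/n)
                       = ln(24/3) + γ + O(1/n).
Hence the limit is ln(24/3) + γ (= ln 8).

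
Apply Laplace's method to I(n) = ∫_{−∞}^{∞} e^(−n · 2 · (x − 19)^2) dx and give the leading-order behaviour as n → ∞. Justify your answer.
I(n) = sqrt(π/(2n))

Here φ(x) = 2 · (x − 19)^2 has its unique minimum at x* = 19 with φ(x*) = 0 and φ''(x*) = 4. Laplace's method gives
  I(n) ~ e^(−n φ(x*)) · sqrt(2π / (n · φ''(x*))) = sqrt(2π / (4n)) = sqrt(π/(2n)).
This is exact: substituting u = (x − 19)·sqrt(2n) gives I(n) = (1/sqrt(2n)) ∫_{−∞}^{∞} e^(−u^2) du = sqrt(π/(2n)).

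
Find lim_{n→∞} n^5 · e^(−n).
lim = 0

Exponentials with base > 1 dominate every fixed polynomial: for any fixed c, n^c / e^n → 0 as n → ∞ (e.g. by the ratio test, or since e^n grows faster than any power of n). Hence n^5 · e^(−n) = n^5 / e^n → 0.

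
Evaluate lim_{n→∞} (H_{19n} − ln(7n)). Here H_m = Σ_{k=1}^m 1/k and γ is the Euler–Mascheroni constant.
lim = ln(19/7) + γ

By Euler-Maclaurin, H_m = ln m + γ + O(1/m). So
  H_{19n} − ln(7n) = ln(19n) + γ − ln(7n) + O(1/n)
                       = ln(19/7) + γ + O(1/n).
Hence the limit is ln(19/7) + γ.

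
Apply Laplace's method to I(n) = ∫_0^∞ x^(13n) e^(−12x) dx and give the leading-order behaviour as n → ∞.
I(n) ~ (sqrt(2π·13n) / 12) · (13n/(12e))^(13n)

Write the integrand as exp(13n ln x − 12x) and set f(x) = 13n ln x − 12x. Then f'(x) = 13n/x − 12 = 0 at x* = 13n/12, and f''(x*) = −13n/x*^2 = −12^2/(13n). Laplace's method (interior maximum) gives
  I(n) ~ e^(f(x*)) · sqrt(2π / |f''(x*)|)
        = exp(13n ln(13n/12) − 13n) · sqrt(2π · 13n / 12^2)
        = (13n/12)^(13n) e^(−13n) · sqrt(2π·13n) / 12
        = (sqrt(2π·13n) / 12) · (13n/(12e))^(13n).
This matches Γ(13n+1)/12^(13n+1) with Stirling applied to Γ.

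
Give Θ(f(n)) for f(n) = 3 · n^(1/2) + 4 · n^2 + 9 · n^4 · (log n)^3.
f(n) ∈ Θ(n^4 · (log n)^3)

Compare the terms by growth order. For large n, n^a · (log n)^b dominates n^a' · (log n)^b' iff a > a', or (a = a' and b > b'). Ranking the 3 terms shows the dominant one is 9 · n^4 · (log n)^3. Hence f(n) ∈ Θ(n^4 · (log n)^3).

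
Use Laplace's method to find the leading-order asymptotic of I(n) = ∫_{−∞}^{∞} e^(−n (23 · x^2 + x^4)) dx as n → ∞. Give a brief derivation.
I(n) ~ sqrt(π/(23n))

φ(x) = 23 · x^2 + x^4 has its unique global minimum at x* = 0 (since φ'(x) = 46x + 4x^3 = 0 only at x = 0 for real x with both coefficients positive, and φ → ∞ as |x| → ∞). At x* = 0, φ(0) = 0 and φ''(0) = 46. Laplace's method then gives
  I(n) ~ sqrt(2π / (n · φ''(0))) · e^(−n φ(0)) = sqrt(2π / (46n)) = sqrt(π/(23n)).
The x^4 term contributes only at subleading order (an O(1/n) relative correction).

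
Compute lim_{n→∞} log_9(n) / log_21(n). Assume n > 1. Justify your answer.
lim = ln(21) / ln(9) = log_9(21)

Change of base: log_9(n) = ln n / ln 9 and log_21(n) = ln n / ln 21. The ratio is (ln n / ln 9) · (ln 21 / ln n) = ln 21 / ln 9, a constant independent of n. So the limit is ln 21 / ln 9 = log_9(21).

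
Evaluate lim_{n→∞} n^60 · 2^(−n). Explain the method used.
lim = 0

Exponentials with base > 1 dominate every fixed polynomial: for any fixed c, n^c / 2^n → 0 as n → ∞ (e.g. by the ratio test, or by writing 2^n = e^(n ln 2) and noting e^(n ln 2) / n^c → ∞). Hence n^60 · 2^(−n) = n^60 / 2^n → 0.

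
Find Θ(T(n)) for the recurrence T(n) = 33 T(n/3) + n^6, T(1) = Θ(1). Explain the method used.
T(n) = Θ(n^6)

log_3 33 ≈ 3.183. f(n) = n^6 dominates n^(log_3 33) since 6 > 3.183, and the regularity condition a·f(n/b) = 33·(n/3)^6 = (33/729)·n^6 ≤ c·f(n) holds with c = 33/729 ≈ 0.0453 < 1. So this is Case 3: T(n) = Θ(f(n)) = Θ(n^6).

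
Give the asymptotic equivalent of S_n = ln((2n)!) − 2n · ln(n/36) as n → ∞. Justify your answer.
S_n ~ 2n · (ln 72 − 1) + O(ln n)

Stirling: ln((2n)!) = 2n ln(2n) − 2n + O(ln n).
  S_n = 2n ln(2n) − 2n − 2n ln(n/36) + O(ln n)
      = 2n ln(2n) − 2n ln n + 2n ln 36 − 2n + O(ln n)
      = 2n ln 2 + 2n ln 36 − 2n + O(ln n)
      = 2n (ln 72 − 1) + O(ln n).
Numerically ln(72) − 1 ≈ 3.2767.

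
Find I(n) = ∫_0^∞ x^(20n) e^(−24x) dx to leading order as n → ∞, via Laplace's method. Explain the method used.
I(n) ~ (sqrt(2π·20n) / 24) · (20n/(24e))^(20n)

Write the integrand as exp(20n ln x − 24x) and set f(x) = 20n ln x − 24x. Then f'(x) = 20n/x − 24 = 0 at x* = 20n/24, and f''(x*) = −20n/x*^2 = −24^2/(20n). Laplace's method (interior maximum) gives
  I(n) ~ e^(f(x*)) · sqrt(2π / |f''(x*)|)
        = exp(20n ln(20n/24) − 20n) · sqrt(2π · 20n / 24^2)
        = (20n/24)^(20n) e^(−20n) · sqrt(2π·20n) / 24
        = (sqrt(2π·20n) / 24) · (20n/(24e))^(20n).
This matches Γ(20n+1)/24^(20n+1) with Stirling applied to Γ.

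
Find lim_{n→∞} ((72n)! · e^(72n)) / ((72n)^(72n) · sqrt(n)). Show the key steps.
lim = sqrt(2π·72)

Stirling: (72n)! ~ sqrt(2π·72n) · (72n/e)^(72n). Hence
  (72n)! · e^(72n) / (72n)^(72n) ~ sqrt(2π·72n).
Dividing by sqrt(n): sqrt(2π·72n) / sqrt(n) = sqrt(2π·72) · n^((1−1)/2), so the limit is sqrt(2π·72).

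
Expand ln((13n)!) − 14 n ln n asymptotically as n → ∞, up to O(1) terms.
ln((13n)!) − 14 n ln n = −n ln n + 13(ln 13 − 1) n + (1/2) ln(2π·13n) + O(1/n)

Stirling: ln((13n)!) = 13n ln(13n) − 13n + (1/2) ln(2π·13n) + O(1/n).
Expand 13n ln(13n) = 13n (ln n + ln 13) = 13n ln n + 13n ln 13.
Subtract 14n ln n: leading term is (13 − 14) n ln n = −n ln n. The next term is 13n ln 13 − 13n = 13(ln 13 − 1) n. Then the (1/2) ln(2π·13n) correction.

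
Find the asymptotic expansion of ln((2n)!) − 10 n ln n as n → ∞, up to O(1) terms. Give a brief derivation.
ln((2n)!) − 10 n ln n = −8 n ln n + 2(ln 2 − 1) n + (1/2) ln(2π·2n) + O(1/n)

Stirling: ln((2n)!) = 2n ln(2n) − 2n + (1/2) ln(2π·2n) + O(1/n).
Expand 2n ln(2n) = 2n (ln n + ln 2) = 2n ln n + 2n ln 2.
Subtract 10n ln n: leading term is (2 − 10) n ln n = −8 n ln n. The next term is 2n ln 2 − 2n = 2(ln 2 − 1) n. Then the (1/2) ln(2π·2n) correction.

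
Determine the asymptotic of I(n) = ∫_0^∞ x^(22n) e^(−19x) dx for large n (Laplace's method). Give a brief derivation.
I(n) ~ (sqrt(2π·22n) / 19) · (22n/(19e))^(22n)

Write the integrand as exp(22n ln x − 19x) and set f(x) = 22n ln x − 19x. Then f'(x) = 22n/x − 19 = 0 at x* = 22n/19, and f''(x*) = −22n/x*^2 = −19^2/(22n). Laplace's method (interior maximum) gives
  I(n) ~ e^(f(x*)) · sqrt(2π / |f''(x*)|)
        = exp(22n ln(22n/19) − 22n) · sqrt(2π · 22n / 19^2)
        = (22n/19)^(22n) e^(−22n) · sqrt(2π·22n) / 19
        = (sqrt(2π·22n) / 19) · (22n/(19e))^(22n).
This matches Γ(22n+1)/19^(22n+1) with Stirling applied to Γ.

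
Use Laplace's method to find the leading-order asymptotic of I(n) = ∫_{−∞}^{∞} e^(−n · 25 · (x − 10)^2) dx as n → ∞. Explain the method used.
I(n) = sqrt(π/(25n))

Here φ(x) = 25 · (x − 10)^2 has its unique minimum at x* = 10 with φ(x*) = 0 and φ''(x*) = 50. Laplace's method gives
  I(n) ~ e^(−n φ(x*)) · sqrt(2π / (n · φ''(x*))) = sqrt(2π / (50n)) = sqrt(π/(25n)).
This is exact: substituting u = (x − 10)·sqrt(25n) gives I(n) = (1/sqrt(25n)) ∫_{−∞}^{∞} e^(−u^2) du = sqrt(π/(25n)).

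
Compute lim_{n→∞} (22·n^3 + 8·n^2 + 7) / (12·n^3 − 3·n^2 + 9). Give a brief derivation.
lim = 22/12 = 11/6

For large n the leading n^3 terms dominate both numerator and denominator. Dividing top and bottom by n^3, every other term tends to 0, leaving 22/12 = 11/6.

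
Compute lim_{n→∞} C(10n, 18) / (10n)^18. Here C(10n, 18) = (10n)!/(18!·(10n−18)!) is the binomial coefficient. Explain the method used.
lim = 1/18! = 1/6402373705728000

With N = 10n → ∞: C(N, 18) / N^18 = [N(N−1)…(N−17)] / (18! · N^18) = (1/18!) · 1 · (1 − 1/(10n)) · … · (1 − 17/(10n)). Each factor → 1 as N → ∞, so the limit is 1/18! = 1/6402373705728000.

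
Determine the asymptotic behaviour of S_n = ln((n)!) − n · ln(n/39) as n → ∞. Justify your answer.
S_n ~ n · (ln 39 − 1) + O(ln n)

Stirling: ln((n)!) = n ln(n) − n + O(ln n).
  S_n = n ln(n) − n − n ln(n/39) + O(ln n)
      = n ln(n) − n ln n + n ln 39 − n + O(ln n)
      = n ln 39 − n + O(ln n)
      = n (ln 39 − 1) + O(ln n).
Numerically ln(39) − 1 ≈ 2.6636.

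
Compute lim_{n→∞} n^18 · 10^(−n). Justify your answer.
lim = 0

Exponentials with base > 1 dominate every fixed polynomial: for any fixed c, n^c / 10^n → 0 as n → ∞ (e.g. by the ratio test, or by writing 10^n = e^(n ln 10) and noting e^(n ln 10) / n^c → ∞). Hence n^18 · 10^(−n) = n^18 / 10^n → 0.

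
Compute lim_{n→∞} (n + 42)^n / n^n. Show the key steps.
lim = e^42

Rewrite as (1 + 42/n)^(n). By the standard limit (1 + x/n)^n → e^x, we have (1 + 42/n)^n → e^42, and raising to the 1st power gives e^42.
More precisely, ln[(1 + 42/n)^(n)] = n · ln(1 + 42/n) = n · (42/n + O(1/n^2)) = 42 + O(1/n) → 42.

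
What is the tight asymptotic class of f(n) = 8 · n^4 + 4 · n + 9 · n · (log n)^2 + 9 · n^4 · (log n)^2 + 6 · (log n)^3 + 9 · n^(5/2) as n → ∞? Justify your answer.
f(n) ∈ Θ(n^4 · (log n)^2)

Compare the terms by growth order. For large n, n^a · (log n)^b dominates n^a' · (log n)^b' iff a > a', or (a = a' and b > b'). Ranking the 6 terms shows the dominant one is 9 · n^4 · (log n)^2. Hence f(n) ∈ Θ(n^4 · (log n)^2).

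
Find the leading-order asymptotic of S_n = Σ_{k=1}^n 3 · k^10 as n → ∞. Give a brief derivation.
S_n ~ 3 · n^11 / 11

By integral comparison (Euler-Maclaurin), Σ_{k=1}^n 3 · k^10 = 3 · ∫_0^n x^10 dx + O(n^10) = 3 · n^11/11 + O(n^10). (Equivalently, Faulhaber's formula gives the same leading term.)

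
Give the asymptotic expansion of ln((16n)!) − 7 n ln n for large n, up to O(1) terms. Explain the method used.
ln((16n)!) − 7 n ln n = 9 n ln n + 16(ln 16 − 1) n + (1/2) ln(2π·16n) + O(1/n)

Stirling: ln((16n)!) = 16n ln(16n) − 16n + (1/2) ln(2π·16n) + O(1/n).
Expand 16n ln(16n) = 16n (ln n + ln 16) = 16n ln n + 16n ln 16.
Subtract 7n ln n: leading term is (16 − 7) n ln n = 9 n ln n. The next term is 16n ln 16 − 16n = 16(ln 16 − 1) n. Then the (1/2) ln(2π·16n) correction.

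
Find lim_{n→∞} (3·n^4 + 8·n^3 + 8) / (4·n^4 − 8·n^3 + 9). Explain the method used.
lim = 3/4

For large n the leading n^4 terms dominate both numerator and denominator. Dividing top and bottom by n^4, every other term tends to 0, leaving 3/4.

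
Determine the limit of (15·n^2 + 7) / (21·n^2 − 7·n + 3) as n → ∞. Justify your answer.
lim = 15/21 = 5/7

For large n the leading n^2 terms dominate both numerator and denominator. Dividing top and bottom by n^2, every other term tends to 0, leaving 15/21 = 5/7.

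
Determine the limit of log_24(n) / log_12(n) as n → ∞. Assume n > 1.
lim = ln(12) / ln(24) = log_24(12)

Change of base: log_24(n) = ln n / ln 24 and log_12(n) = ln n / ln 12. The ratio is (ln n / ln 24) · (ln 12 / ln n) = ln 12 / ln 24, a constant independent of n. So the limit is ln 12 / ln 24 = log_24(12).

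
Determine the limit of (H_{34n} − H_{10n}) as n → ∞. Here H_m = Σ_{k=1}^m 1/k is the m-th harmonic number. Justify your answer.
lim = ln(34/10) = ln(17/5)

Euler-Maclaurin gives H_m = ln m + γ + 1/(2m) + O(1/m^2). The γ and O(1/m) terms cancel in the difference:
  H_{34n} − H_{10n} = ln(34n) − ln(10n) + O(1/n) = ln(34/10) + O(1/n).
Hence the limit is ln(34/10) = ln(17/5).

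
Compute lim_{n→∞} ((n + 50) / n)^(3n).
lim = e^150

Rewrite as (1 + 50/n)^(3n). By the standard limit (1 + x/n)^n → e^x, we have (1 + 50/n)^n → e^50, and raising to the 3rd power gives e^150.
More precisely, ln[(1 + 50/n)^(3n)] = 3n · ln(1 + 50/n) = 3n · (50/n + O(1/n^2)) = 150 + O(1/n) → 150.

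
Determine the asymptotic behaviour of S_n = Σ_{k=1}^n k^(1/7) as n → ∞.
S_n ~ (7/8) · n^(8/7)

Integral comparison: Σ_{k=1}^n k^(1/7) = ∫_0^n x^(1/7) dx + O(n^(1/7)). The integral is n^(1 + 1/7) / (1 + 1/7) = n^((1+7)/7) / ((1+7)/7) = (7/8) · n^(8/7).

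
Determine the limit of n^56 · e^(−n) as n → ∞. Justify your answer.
lim = 0

Exponentials with base > 1 dominate every fixed polynomial: for any fixed c, n^c / e^n → 0 as n → ∞ (e.g. by the ratio test, or since e^n grows faster than any power of n). Hence n^56 · e^(−n) = n^56 / e^n → 0.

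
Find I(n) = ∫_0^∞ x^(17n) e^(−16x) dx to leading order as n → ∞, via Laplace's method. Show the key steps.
I(n) ~ (sqrt(2π·17n) / 16) · (17n/(16e))^(17n)

Write the integrand as exp(17n ln x − 16x) and set f(x) = 17n ln x − 16x. Then f'(x) = 17n/x − 16 = 0 at x* = 17n/16, and f''(x*) = −17n/x*^2 = −16^2/(17n). Laplace's method (interior maximum) gives
  I(n) ~ e^(f(x*)) · sqrt(2π / |f''(x*)|)
        = exp(17n ln(17n/16) − 17n) · sqrt(2π · 17n / 16^2)
        = (17n/16)^(17n) e^(−17n) · sqrt(2π·17n) / 16
        = (sqrt(2π·17n) / 16) · (17n/(16e))^(17n).
This matches Γ(17n+1)/16^(17n+1) with Stirling applied to Γ.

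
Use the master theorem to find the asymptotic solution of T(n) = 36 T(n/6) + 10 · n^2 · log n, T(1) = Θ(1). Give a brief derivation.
T(n) = Θ(n^2 · (log n)^2)

Here log_6 36 = 2 and f(n) = 10 · n^2 · log n = Θ(n^(log_6 36) · (log n)^1). This is the extended Case 2 of the master theorem (f matches the critical exponent up to log factors), giving T(n) = Θ(n^(log_6 36) · (log n)^(1+1)) = Θ(n^2 · (log n)^2).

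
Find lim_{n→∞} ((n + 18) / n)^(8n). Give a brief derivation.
lim = e^144

Rewrite as (1 + 18/n)^(8n). By the standard limit (1 + x/n)^n → e^x, we have (1 + 18/n)^n → e^18, and raising to the 8th power gives e^144.
More precisely, ln[(1 + 18/n)^(8n)] = 8n · ln(1 + 18/n) = 8n · (18/n + O(1/n^2)) = 144 + O(1/n) → 144.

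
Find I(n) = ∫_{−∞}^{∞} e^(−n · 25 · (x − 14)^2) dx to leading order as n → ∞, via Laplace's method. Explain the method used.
I(n) = sqrt(π/(25n))

Here φ(x) = 25 · (x − 14)^2 has its unique minimum at x* = 14 with φ(x*) = 0 and φ''(x*) = 50. Laplace's method gives
  I(n) ~ e^(−n φ(x*)) · sqrt(2π / (n · φ''(x*))) = sqrt(2π / (50n)) = sqrt(π/(25n)).
This is exact: substituting u = (x − 14)·sqrt(25n) gives I(n) = (1/sqrt(25n)) ∫_{−∞}^{∞} e^(−u^2) du = sqrt(π/(25n)).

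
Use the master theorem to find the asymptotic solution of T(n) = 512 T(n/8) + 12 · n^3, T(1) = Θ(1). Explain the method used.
T(n) = Θ(n^3 log n)

log_8 512 = 3, and f(n) = 12 · n^3 = Θ(n^(log_8 512)). This is Case 2 of the master theorem: T(n) = Θ(f(n) · log n) = Θ(n^3 log n).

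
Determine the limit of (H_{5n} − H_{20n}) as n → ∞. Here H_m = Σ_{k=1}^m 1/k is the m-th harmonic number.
lim = ln(5/20) = −ln 4

Euler-Maclaurin gives H_m = ln m + γ + 1/(2m) + O(1/m^2). The γ and O(1/m) terms cancel in the difference:
  H_{5n} − H_{20n} = ln(5n) − ln(20n) + O(1/n) = ln(5/20) + O(1/n).
Hence the limit is ln(5/20) = −ln 4.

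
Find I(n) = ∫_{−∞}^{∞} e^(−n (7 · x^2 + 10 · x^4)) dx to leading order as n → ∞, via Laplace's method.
I(n) ~ sqrt(π/(7n))

φ(x) = 7 · x^2 + 10 · x^4 has its unique global minimum at x* = 0 (since φ'(x) = 14x + 40x^3 = 0 only at x = 0 for real x with both coefficients positive, and φ → ∞ as |x| → ∞). At x* = 0, φ(0) = 0 and φ''(0) = 14. Laplace's method then gives
  I(n) ~ sqrt(2π / (n · φ''(0))) · e^(−n φ(0)) = sqrt(2π / (14n)) = sqrt(π/(7n)).
The 10 · x^4 term contributes only at subleading order (an O(1/n) relative correction).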